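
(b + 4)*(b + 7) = b^2 + 11*b + 28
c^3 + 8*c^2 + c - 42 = (c - 2)*(c + 3)*(c + 7)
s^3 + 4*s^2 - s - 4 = (s - 1)*(s + 1)*(s + 4)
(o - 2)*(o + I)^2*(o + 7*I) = o^4 - 2*o^3 + 9*I*o^3 - 15*o^2 - 18*I*o^2 + 30*o - 7*I*o + 14*I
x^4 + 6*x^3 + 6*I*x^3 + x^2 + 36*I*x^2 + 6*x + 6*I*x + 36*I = (x + 6)*(x - I)*(x + I)*(x + 6*I)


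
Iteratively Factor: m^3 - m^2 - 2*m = (m - 2)*(m^2 + m) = m*(m - 2)*(m + 1)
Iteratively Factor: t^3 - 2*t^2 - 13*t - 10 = (t - 5)*(t^2 + 3*t + 2) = (t - 5)*(t + 2)*(t + 1)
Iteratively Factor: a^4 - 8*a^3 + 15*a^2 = (a)*(a^3 - 8*a^2 + 15*a) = a^2*(a^2 - 8*a + 15) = a^2*(a - 5)*(a - 3)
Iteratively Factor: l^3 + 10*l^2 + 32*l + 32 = (l + 4)*(l^2 + 6*l + 8) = (l + 4)^2*(l + 2)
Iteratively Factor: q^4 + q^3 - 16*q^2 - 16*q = (q)*(q^3 + q^2 - 16*q - 16) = q*(q - 4)*(q^2 + 5*q + 4) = q*(q - 4)*(q + 4)*(q + 1)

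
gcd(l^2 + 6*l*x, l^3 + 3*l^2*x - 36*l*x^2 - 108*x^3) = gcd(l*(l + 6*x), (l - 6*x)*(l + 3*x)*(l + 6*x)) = l + 6*x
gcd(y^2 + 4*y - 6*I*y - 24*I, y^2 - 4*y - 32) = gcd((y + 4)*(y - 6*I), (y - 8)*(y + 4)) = y + 4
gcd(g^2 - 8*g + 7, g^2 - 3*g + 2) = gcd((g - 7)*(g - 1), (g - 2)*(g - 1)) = g - 1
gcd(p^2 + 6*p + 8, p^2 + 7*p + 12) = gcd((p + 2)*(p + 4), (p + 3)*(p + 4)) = p + 4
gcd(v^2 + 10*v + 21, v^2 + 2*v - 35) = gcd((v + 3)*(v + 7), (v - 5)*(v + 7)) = v + 7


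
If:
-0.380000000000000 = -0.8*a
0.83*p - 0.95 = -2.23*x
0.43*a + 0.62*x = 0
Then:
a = 0.48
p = 2.03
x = -0.33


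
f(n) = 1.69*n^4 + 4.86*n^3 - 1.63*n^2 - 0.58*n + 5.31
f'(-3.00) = -42.10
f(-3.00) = -1.95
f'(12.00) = 13741.10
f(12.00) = 43205.55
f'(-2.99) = -41.19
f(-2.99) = -2.37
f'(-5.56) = -693.64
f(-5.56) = 737.86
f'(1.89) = 90.98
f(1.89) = 52.77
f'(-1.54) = 14.33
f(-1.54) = -5.91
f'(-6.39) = -1148.22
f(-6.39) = 1492.07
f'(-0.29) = 1.43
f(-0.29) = 5.23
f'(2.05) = 112.25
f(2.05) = 68.99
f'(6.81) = 2788.33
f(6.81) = 5095.41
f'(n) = 6.76*n^3 + 14.58*n^2 - 3.26*n - 0.58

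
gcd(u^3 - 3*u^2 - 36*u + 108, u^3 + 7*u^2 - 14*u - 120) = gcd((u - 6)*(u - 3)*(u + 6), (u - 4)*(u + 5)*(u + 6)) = u + 6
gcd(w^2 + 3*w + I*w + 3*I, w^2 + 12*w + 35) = 1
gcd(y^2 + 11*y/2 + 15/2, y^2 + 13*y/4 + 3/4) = y + 3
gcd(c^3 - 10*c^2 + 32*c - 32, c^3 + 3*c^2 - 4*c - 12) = c - 2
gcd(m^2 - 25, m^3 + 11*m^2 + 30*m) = m + 5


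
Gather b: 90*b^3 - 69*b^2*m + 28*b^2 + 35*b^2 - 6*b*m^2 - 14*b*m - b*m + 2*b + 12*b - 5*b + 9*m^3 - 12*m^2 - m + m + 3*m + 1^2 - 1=90*b^3 + b^2*(63 - 69*m) + b*(-6*m^2 - 15*m + 9) + 9*m^3 - 12*m^2 + 3*m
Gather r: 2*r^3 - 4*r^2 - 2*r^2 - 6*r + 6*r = 2*r^3 - 6*r^2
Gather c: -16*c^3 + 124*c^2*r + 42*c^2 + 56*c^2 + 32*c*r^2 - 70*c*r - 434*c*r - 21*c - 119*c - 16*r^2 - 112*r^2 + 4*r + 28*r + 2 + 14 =-16*c^3 + c^2*(124*r + 98) + c*(32*r^2 - 504*r - 140) - 128*r^2 + 32*r + 16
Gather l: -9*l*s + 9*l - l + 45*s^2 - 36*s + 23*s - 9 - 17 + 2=l*(8 - 9*s) + 45*s^2 - 13*s - 24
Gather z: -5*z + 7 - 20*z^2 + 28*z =-20*z^2 + 23*z + 7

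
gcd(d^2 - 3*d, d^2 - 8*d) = d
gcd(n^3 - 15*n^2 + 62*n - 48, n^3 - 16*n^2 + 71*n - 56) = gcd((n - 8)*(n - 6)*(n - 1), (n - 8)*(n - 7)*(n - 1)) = n^2 - 9*n + 8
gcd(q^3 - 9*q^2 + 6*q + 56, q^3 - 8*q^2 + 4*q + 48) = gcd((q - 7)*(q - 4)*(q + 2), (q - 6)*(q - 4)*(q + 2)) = q^2 - 2*q - 8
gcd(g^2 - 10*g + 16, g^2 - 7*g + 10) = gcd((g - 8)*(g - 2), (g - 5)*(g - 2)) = g - 2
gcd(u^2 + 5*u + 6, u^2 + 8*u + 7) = 1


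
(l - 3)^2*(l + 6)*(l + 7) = l^4 + 7*l^3 - 27*l^2 - 135*l + 378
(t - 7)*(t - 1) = t^2 - 8*t + 7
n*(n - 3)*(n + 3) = n^3 - 9*n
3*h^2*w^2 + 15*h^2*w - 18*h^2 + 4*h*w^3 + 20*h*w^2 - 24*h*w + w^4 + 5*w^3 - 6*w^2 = (h + w)*(3*h + w)*(w - 1)*(w + 6)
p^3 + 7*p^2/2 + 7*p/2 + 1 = (p + 1/2)*(p + 1)*(p + 2)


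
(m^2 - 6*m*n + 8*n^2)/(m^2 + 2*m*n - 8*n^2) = (m - 4*n)/(m + 4*n)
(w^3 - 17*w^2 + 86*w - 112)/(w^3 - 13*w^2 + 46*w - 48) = (w - 7)/(w - 3)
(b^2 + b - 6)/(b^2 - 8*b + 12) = (b + 3)/(b - 6)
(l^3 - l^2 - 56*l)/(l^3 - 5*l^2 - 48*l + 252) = l*(l - 8)/(l^2 - 12*l + 36)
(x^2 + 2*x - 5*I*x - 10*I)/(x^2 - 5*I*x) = (x + 2)/x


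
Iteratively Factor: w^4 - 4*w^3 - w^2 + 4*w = (w)*(w^3 - 4*w^2 - w + 4) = w*(w - 1)*(w^2 - 3*w - 4) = w*(w - 4)*(w - 1)*(w + 1)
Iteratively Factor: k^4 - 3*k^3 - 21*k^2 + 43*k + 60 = (k - 3)*(k^3 - 21*k - 20) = (k - 3)*(k + 1)*(k^2 - k - 20) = (k - 5)*(k - 3)*(k + 1)*(k + 4)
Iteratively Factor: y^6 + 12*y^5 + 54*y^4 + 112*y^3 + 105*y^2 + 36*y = (y + 1)*(y^5 + 11*y^4 + 43*y^3 + 69*y^2 + 36*y) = (y + 1)*(y + 3)*(y^4 + 8*y^3 + 19*y^2 + 12*y) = (y + 1)^2*(y + 3)*(y^3 + 7*y^2 + 12*y) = (y + 1)^2*(y + 3)^2*(y^2 + 4*y) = (y + 1)^2*(y + 3)^2*(y + 4)*(y)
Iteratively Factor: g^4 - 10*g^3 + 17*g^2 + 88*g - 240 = (g + 3)*(g^3 - 13*g^2 + 56*g - 80) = (g - 4)*(g + 3)*(g^2 - 9*g + 20) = (g - 4)^2*(g + 3)*(g - 5)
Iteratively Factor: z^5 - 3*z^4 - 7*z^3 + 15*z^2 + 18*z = (z - 3)*(z^4 - 7*z^2 - 6*z) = (z - 3)^2*(z^3 + 3*z^2 + 2*z) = z*(z - 3)^2*(z^2 + 3*z + 2) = z*(z - 3)^2*(z + 2)*(z + 1)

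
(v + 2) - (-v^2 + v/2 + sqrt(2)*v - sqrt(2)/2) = v^2 - sqrt(2)*v + v/2 + sqrt(2)/2 + 2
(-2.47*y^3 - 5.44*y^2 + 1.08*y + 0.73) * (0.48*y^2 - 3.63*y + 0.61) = -1.1856*y^5 + 6.3549*y^4 + 18.7589*y^3 - 6.8884*y^2 - 1.9911*y + 0.4453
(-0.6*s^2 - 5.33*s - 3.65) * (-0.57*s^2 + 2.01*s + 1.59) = 0.342*s^4 + 1.8321*s^3 - 9.5868*s^2 - 15.8112*s - 5.8035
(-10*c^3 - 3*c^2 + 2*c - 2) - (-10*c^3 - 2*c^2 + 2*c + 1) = -c^2 - 3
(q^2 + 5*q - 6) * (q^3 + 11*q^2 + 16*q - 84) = q^5 + 16*q^4 + 65*q^3 - 70*q^2 - 516*q + 504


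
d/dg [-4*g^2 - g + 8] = -8*g - 1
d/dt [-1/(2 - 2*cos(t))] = sin(t)/(2*(cos(t) - 1)^2)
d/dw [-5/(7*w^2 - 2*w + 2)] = 10*(7*w - 1)/(7*w^2 - 2*w + 2)^2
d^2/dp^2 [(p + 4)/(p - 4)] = 16/(p - 4)^3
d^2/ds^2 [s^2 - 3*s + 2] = 2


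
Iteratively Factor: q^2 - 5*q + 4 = (q - 4)*(q - 1)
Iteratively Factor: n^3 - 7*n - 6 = (n + 1)*(n^2 - n - 6) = (n + 1)*(n + 2)*(n - 3)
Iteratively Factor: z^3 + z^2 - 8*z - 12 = (z + 2)*(z^2 - z - 6) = (z - 3)*(z + 2)*(z + 2)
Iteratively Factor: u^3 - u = (u + 1)*(u^2 - u) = u*(u + 1)*(u - 1)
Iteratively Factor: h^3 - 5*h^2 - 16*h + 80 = (h + 4)*(h^2 - 9*h + 20) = (h - 5)*(h + 4)*(h - 4)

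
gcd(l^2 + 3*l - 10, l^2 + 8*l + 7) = 1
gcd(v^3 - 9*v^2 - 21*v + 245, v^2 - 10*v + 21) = v - 7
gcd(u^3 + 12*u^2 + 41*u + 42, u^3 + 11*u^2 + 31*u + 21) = u^2 + 10*u + 21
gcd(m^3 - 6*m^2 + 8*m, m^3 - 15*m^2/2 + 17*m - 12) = m^2 - 6*m + 8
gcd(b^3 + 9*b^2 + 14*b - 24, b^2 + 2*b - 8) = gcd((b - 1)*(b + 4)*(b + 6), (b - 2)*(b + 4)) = b + 4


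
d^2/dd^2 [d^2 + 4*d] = 2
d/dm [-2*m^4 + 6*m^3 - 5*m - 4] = -8*m^3 + 18*m^2 - 5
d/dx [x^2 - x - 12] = 2*x - 1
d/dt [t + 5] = 1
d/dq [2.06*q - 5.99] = 2.06000000000000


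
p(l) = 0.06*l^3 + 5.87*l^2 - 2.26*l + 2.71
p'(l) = 0.18*l^2 + 11.74*l - 2.26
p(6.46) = 249.25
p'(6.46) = 81.09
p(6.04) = 216.43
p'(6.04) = 75.22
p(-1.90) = 27.78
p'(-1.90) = -23.92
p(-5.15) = 161.84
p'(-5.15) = -57.95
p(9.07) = 509.88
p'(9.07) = 119.03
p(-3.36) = 74.30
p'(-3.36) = -39.67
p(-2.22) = 36.00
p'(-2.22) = -27.44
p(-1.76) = 24.54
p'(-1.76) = -22.36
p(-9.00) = 454.78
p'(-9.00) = -93.34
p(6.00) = 213.43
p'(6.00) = 74.66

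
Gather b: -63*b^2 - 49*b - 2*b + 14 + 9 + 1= -63*b^2 - 51*b + 24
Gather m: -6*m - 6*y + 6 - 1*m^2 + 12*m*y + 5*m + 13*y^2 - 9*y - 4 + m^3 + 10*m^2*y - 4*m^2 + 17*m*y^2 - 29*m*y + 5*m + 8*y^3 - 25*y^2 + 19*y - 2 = m^3 + m^2*(10*y - 5) + m*(17*y^2 - 17*y + 4) + 8*y^3 - 12*y^2 + 4*y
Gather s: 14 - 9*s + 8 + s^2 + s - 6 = s^2 - 8*s + 16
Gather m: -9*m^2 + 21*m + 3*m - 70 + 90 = -9*m^2 + 24*m + 20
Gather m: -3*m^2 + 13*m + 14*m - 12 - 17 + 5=-3*m^2 + 27*m - 24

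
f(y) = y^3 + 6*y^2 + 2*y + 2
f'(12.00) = 578.00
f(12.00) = 2618.00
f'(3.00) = 65.00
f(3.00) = 89.00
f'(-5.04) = 17.72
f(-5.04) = 16.31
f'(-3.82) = -0.06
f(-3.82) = 26.17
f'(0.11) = 3.36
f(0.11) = 2.29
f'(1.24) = 21.49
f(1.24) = 15.61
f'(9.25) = 369.69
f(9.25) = 1325.33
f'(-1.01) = -7.06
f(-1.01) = 5.07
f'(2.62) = 54.03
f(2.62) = 66.41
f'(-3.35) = -4.53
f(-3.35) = 25.04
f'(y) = 3*y^2 + 12*y + 2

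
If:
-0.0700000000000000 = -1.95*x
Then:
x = 0.04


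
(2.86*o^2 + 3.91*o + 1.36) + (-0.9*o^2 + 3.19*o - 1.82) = 1.96*o^2 + 7.1*o - 0.46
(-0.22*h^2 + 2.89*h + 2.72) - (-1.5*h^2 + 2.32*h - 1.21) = 1.28*h^2 + 0.57*h + 3.93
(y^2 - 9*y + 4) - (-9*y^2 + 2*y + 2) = 10*y^2 - 11*y + 2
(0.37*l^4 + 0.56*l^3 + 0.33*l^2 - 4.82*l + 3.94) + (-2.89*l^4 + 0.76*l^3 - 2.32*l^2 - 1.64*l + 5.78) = -2.52*l^4 + 1.32*l^3 - 1.99*l^2 - 6.46*l + 9.72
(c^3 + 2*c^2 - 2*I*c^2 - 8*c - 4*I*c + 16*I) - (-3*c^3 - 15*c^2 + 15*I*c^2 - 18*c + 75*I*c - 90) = 4*c^3 + 17*c^2 - 17*I*c^2 + 10*c - 79*I*c + 90 + 16*I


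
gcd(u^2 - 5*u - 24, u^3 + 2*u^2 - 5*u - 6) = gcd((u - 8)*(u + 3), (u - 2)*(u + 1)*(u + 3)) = u + 3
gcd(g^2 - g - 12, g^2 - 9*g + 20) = g - 4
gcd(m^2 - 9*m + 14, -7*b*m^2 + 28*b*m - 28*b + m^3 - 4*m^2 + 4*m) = m - 2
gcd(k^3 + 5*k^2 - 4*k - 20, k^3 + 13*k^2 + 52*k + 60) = k^2 + 7*k + 10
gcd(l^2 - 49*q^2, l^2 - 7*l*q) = -l + 7*q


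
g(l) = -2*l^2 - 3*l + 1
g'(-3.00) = 9.00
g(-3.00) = -8.00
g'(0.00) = -3.00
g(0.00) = 1.00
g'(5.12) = -23.48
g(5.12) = -66.79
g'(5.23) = -23.92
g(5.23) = -69.40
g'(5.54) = -25.16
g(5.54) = -77.00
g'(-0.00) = -3.00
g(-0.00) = 1.00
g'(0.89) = -6.56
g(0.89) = -3.25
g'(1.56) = -9.24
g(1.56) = -8.55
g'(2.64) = -13.56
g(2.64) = -20.86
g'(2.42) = -12.68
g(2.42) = -17.97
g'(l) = -4*l - 3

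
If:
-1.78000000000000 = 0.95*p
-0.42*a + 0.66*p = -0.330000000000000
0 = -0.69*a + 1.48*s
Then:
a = -2.16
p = -1.87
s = -1.01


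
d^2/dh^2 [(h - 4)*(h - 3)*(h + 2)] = 6*h - 10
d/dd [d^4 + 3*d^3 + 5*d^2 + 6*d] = 4*d^3 + 9*d^2 + 10*d + 6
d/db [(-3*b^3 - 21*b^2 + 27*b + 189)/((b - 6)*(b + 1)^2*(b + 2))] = 3*(b^5 + 13*b^4 - 35*b^3 - 125*b^2 + 906*b + 1656)/(b^7 - 5*b^6 - 29*b^5 + 49*b^4 + 400*b^3 + 712*b^2 + 528*b + 144)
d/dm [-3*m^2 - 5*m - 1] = -6*m - 5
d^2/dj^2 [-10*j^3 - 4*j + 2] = -60*j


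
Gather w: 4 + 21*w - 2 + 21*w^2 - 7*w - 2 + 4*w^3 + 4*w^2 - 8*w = 4*w^3 + 25*w^2 + 6*w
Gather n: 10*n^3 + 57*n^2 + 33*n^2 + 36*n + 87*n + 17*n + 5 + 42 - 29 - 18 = 10*n^3 + 90*n^2 + 140*n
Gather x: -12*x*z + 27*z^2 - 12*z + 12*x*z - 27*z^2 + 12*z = 0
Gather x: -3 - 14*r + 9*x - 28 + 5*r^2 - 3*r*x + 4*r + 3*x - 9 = 5*r^2 - 10*r + x*(12 - 3*r) - 40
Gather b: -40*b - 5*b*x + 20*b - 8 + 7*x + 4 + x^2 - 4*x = b*(-5*x - 20) + x^2 + 3*x - 4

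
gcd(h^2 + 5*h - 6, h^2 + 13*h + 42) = h + 6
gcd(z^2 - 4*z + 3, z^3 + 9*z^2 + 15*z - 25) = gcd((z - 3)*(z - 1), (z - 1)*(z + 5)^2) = z - 1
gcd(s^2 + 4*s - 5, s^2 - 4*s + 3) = s - 1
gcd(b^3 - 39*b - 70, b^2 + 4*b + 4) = b + 2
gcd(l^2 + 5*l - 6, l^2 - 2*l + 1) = l - 1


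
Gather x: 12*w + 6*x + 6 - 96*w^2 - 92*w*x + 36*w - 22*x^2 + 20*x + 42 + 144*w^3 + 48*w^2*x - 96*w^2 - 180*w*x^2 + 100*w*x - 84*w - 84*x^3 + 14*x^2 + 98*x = 144*w^3 - 192*w^2 - 36*w - 84*x^3 + x^2*(-180*w - 8) + x*(48*w^2 + 8*w + 124) + 48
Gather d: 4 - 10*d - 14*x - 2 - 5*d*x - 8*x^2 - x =d*(-5*x - 10) - 8*x^2 - 15*x + 2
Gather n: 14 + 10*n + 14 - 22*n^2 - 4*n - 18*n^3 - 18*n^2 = -18*n^3 - 40*n^2 + 6*n + 28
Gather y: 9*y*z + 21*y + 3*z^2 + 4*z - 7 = y*(9*z + 21) + 3*z^2 + 4*z - 7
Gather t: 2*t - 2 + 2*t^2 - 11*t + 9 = 2*t^2 - 9*t + 7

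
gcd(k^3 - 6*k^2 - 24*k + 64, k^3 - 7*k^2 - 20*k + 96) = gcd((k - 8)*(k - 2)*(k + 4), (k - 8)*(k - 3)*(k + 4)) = k^2 - 4*k - 32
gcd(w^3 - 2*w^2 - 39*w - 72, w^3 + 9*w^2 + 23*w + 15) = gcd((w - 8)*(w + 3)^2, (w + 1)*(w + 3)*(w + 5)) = w + 3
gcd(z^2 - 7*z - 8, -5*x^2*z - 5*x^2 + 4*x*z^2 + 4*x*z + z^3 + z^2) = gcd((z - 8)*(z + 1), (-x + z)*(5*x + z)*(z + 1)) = z + 1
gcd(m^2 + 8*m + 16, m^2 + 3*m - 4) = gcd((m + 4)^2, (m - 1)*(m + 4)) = m + 4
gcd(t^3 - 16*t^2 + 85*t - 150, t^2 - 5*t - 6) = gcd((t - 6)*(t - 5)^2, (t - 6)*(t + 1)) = t - 6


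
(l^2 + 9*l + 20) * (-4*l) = -4*l^3 - 36*l^2 - 80*l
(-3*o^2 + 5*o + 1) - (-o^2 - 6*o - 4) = -2*o^2 + 11*o + 5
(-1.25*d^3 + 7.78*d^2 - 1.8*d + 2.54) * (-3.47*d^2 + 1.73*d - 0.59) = 4.3375*d^5 - 29.1591*d^4 + 20.4429*d^3 - 16.518*d^2 + 5.4562*d - 1.4986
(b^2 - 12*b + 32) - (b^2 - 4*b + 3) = 29 - 8*b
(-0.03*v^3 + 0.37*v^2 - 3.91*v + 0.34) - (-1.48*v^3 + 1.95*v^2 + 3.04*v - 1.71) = 1.45*v^3 - 1.58*v^2 - 6.95*v + 2.05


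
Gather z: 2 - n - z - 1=-n - z + 1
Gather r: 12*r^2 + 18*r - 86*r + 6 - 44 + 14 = 12*r^2 - 68*r - 24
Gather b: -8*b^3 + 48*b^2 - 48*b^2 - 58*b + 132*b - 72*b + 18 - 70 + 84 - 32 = -8*b^3 + 2*b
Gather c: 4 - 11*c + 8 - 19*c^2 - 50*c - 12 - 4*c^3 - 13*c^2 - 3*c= -4*c^3 - 32*c^2 - 64*c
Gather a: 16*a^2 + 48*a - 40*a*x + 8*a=16*a^2 + a*(56 - 40*x)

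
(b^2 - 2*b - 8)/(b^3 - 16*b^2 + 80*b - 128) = (b + 2)/(b^2 - 12*b + 32)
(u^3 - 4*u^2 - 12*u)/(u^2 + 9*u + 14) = u*(u - 6)/(u + 7)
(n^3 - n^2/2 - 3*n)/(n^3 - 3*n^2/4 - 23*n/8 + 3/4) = 4*n/(4*n - 1)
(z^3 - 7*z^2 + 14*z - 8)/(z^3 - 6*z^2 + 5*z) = (z^2 - 6*z + 8)/(z*(z - 5))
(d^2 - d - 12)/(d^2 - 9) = (d - 4)/(d - 3)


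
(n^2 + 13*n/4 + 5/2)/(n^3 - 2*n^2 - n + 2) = (n^2 + 13*n/4 + 5/2)/(n^3 - 2*n^2 - n + 2)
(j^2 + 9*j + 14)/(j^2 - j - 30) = (j^2 + 9*j + 14)/(j^2 - j - 30)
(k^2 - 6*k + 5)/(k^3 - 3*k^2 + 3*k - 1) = (k - 5)/(k^2 - 2*k + 1)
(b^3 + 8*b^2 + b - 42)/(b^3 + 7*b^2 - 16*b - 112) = (b^2 + b - 6)/(b^2 - 16)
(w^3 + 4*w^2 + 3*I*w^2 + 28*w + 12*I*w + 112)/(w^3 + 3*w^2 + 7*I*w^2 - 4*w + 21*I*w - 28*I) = (w - 4*I)/(w - 1)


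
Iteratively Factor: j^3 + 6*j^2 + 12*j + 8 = (j + 2)*(j^2 + 4*j + 4) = (j + 2)^2*(j + 2)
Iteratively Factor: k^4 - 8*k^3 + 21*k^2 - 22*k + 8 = (k - 4)*(k^3 - 4*k^2 + 5*k - 2) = (k - 4)*(k - 1)*(k^2 - 3*k + 2) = (k - 4)*(k - 2)*(k - 1)*(k - 1)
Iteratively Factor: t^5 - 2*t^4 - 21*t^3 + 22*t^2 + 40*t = (t - 5)*(t^4 + 3*t^3 - 6*t^2 - 8*t) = (t - 5)*(t + 4)*(t^3 - t^2 - 2*t) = t*(t - 5)*(t + 4)*(t^2 - t - 2) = t*(t - 5)*(t + 1)*(t + 4)*(t - 2)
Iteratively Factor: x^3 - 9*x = (x - 3)*(x^2 + 3*x) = (x - 3)*(x + 3)*(x)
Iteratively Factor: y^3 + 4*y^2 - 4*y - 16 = (y + 2)*(y^2 + 2*y - 8) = (y + 2)*(y + 4)*(y - 2)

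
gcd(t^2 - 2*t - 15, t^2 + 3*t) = t + 3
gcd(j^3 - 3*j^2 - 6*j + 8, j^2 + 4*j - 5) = j - 1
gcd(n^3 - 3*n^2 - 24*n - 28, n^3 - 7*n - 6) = n + 2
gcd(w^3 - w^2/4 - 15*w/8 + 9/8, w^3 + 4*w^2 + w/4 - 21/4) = w^2 + w/2 - 3/2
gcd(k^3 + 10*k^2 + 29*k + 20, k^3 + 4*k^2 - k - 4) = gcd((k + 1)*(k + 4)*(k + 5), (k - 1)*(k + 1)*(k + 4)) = k^2 + 5*k + 4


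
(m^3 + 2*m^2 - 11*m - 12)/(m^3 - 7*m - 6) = (m + 4)/(m + 2)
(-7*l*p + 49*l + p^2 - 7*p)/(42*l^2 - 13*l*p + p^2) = (p - 7)/(-6*l + p)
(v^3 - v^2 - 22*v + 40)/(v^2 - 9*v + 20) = (v^2 + 3*v - 10)/(v - 5)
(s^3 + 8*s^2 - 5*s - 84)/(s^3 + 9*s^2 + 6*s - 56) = (s - 3)/(s - 2)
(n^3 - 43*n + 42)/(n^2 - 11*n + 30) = (n^2 + 6*n - 7)/(n - 5)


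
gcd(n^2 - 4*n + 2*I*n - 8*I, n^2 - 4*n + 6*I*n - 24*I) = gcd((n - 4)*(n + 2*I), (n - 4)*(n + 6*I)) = n - 4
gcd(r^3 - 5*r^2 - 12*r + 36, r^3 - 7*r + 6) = r^2 + r - 6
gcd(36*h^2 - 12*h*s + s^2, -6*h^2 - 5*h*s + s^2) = -6*h + s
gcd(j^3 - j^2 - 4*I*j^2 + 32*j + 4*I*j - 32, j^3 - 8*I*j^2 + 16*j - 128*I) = j^2 - 4*I*j + 32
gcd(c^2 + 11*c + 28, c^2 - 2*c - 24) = c + 4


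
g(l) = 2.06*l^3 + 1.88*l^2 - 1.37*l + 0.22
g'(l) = 6.18*l^2 + 3.76*l - 1.37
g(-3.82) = -81.94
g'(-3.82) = 74.45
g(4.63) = 238.64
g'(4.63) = 148.52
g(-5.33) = -250.99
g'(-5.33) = 154.16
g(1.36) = 7.02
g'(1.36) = 15.17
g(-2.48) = -16.24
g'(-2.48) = 27.31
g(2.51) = 41.20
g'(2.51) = 47.00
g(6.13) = 536.98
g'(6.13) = 253.90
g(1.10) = 3.73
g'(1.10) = 10.24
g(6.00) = 504.64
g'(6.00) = 243.67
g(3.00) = 68.65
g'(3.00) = 65.53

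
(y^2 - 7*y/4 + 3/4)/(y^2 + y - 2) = (y - 3/4)/(y + 2)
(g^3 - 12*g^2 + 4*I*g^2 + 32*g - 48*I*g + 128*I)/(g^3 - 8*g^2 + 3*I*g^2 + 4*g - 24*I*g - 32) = (g - 4)/(g - I)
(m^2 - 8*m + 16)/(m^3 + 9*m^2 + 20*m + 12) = (m^2 - 8*m + 16)/(m^3 + 9*m^2 + 20*m + 12)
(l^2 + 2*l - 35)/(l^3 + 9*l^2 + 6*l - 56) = (l - 5)/(l^2 + 2*l - 8)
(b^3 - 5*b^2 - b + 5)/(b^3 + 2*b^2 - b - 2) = (b - 5)/(b + 2)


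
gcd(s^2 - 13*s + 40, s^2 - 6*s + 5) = s - 5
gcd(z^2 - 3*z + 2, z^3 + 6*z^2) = 1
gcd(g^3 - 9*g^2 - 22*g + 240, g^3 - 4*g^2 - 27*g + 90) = g^2 - g - 30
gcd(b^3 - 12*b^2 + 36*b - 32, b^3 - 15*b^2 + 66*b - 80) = b^2 - 10*b + 16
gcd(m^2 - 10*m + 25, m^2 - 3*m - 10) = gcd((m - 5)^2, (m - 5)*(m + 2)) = m - 5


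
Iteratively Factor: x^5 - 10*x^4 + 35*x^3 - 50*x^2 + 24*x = (x - 3)*(x^4 - 7*x^3 + 14*x^2 - 8*x) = x*(x - 3)*(x^3 - 7*x^2 + 14*x - 8) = x*(x - 3)*(x - 1)*(x^2 - 6*x + 8) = x*(x - 3)*(x - 2)*(x - 1)*(x - 4)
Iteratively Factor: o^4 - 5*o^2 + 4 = (o - 1)*(o^3 + o^2 - 4*o - 4) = (o - 1)*(o + 1)*(o^2 - 4) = (o - 1)*(o + 1)*(o + 2)*(o - 2)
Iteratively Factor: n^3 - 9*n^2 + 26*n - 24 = (n - 2)*(n^2 - 7*n + 12) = (n - 3)*(n - 2)*(n - 4)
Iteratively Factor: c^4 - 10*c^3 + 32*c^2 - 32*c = (c - 4)*(c^3 - 6*c^2 + 8*c) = (c - 4)^2*(c^2 - 2*c) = (c - 4)^2*(c - 2)*(c)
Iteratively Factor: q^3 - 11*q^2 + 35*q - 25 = (q - 5)*(q^2 - 6*q + 5) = (q - 5)*(q - 1)*(q - 5)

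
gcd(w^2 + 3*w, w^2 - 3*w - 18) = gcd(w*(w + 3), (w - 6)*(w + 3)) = w + 3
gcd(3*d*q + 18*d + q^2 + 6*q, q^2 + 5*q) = 1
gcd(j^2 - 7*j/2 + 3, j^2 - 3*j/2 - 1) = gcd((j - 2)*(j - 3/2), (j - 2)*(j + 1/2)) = j - 2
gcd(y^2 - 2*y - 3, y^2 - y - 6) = y - 3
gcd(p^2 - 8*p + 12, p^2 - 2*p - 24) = p - 6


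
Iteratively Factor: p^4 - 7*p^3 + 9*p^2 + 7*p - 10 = (p + 1)*(p^3 - 8*p^2 + 17*p - 10) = (p - 1)*(p + 1)*(p^2 - 7*p + 10) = (p - 5)*(p - 1)*(p + 1)*(p - 2)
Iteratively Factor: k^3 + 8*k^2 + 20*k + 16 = (k + 2)*(k^2 + 6*k + 8) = (k + 2)^2*(k + 4)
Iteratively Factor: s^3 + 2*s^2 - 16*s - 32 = (s + 4)*(s^2 - 2*s - 8) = (s - 4)*(s + 4)*(s + 2)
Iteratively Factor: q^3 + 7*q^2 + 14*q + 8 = (q + 4)*(q^2 + 3*q + 2) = (q + 1)*(q + 4)*(q + 2)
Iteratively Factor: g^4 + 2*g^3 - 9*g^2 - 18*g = (g + 3)*(g^3 - g^2 - 6*g) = g*(g + 3)*(g^2 - g - 6) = g*(g + 2)*(g + 3)*(g - 3)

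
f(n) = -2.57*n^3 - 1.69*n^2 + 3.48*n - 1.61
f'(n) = -7.71*n^2 - 3.38*n + 3.48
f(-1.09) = -4.08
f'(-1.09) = -2.00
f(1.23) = -4.67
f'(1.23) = -12.34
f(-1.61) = -0.87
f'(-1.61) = -11.06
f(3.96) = -173.93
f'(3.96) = -130.81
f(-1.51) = -1.87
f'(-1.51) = -9.00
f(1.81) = -16.09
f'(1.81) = -27.90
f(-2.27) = 11.84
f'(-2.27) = -28.58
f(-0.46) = -3.32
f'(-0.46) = 3.40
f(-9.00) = 1703.71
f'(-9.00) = -590.61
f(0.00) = -1.61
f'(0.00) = 3.48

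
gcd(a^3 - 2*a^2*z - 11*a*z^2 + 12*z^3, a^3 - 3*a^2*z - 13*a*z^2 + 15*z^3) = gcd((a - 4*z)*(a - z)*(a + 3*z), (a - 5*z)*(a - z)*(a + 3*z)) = -a^2 - 2*a*z + 3*z^2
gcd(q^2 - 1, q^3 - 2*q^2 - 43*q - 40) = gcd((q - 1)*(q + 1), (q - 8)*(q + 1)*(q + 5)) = q + 1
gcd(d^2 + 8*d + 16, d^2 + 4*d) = d + 4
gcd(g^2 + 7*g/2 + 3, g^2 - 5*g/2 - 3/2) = 1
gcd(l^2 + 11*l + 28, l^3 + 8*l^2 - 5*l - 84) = l^2 + 11*l + 28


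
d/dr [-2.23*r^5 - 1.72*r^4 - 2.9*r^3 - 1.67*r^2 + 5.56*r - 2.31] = -11.15*r^4 - 6.88*r^3 - 8.7*r^2 - 3.34*r + 5.56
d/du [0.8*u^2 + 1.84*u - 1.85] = 1.6*u + 1.84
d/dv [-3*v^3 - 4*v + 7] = -9*v^2 - 4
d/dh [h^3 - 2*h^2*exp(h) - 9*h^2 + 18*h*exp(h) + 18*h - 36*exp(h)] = -2*h^2*exp(h) + 3*h^2 + 14*h*exp(h) - 18*h - 18*exp(h) + 18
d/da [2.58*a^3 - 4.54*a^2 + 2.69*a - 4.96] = 7.74*a^2 - 9.08*a + 2.69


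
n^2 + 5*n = n*(n + 5)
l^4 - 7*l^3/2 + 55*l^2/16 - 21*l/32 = l*(l - 7/4)*(l - 3/2)*(l - 1/4)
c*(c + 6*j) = c^2 + 6*c*j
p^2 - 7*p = p*(p - 7)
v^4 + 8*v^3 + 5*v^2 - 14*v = v*(v - 1)*(v + 2)*(v + 7)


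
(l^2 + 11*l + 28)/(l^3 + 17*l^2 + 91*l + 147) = (l + 4)/(l^2 + 10*l + 21)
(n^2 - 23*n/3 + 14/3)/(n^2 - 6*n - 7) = (n - 2/3)/(n + 1)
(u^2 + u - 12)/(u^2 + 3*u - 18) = (u + 4)/(u + 6)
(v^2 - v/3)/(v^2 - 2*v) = (v - 1/3)/(v - 2)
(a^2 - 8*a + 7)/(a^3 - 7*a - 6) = (-a^2 + 8*a - 7)/(-a^3 + 7*a + 6)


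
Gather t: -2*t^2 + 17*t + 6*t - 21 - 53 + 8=-2*t^2 + 23*t - 66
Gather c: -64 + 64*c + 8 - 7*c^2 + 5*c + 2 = -7*c^2 + 69*c - 54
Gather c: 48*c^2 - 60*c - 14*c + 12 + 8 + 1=48*c^2 - 74*c + 21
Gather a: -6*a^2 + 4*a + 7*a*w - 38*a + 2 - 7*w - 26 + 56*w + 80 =-6*a^2 + a*(7*w - 34) + 49*w + 56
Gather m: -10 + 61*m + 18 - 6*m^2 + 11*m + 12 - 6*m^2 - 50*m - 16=-12*m^2 + 22*m + 4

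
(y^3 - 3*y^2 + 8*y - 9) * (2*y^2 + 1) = 2*y^5 - 6*y^4 + 17*y^3 - 21*y^2 + 8*y - 9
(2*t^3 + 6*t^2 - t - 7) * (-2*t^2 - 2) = -4*t^5 - 12*t^4 - 2*t^3 + 2*t^2 + 2*t + 14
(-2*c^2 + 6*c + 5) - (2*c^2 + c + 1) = -4*c^2 + 5*c + 4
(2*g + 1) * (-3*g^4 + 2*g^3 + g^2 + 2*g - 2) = -6*g^5 + g^4 + 4*g^3 + 5*g^2 - 2*g - 2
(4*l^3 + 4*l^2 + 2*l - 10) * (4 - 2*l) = -8*l^4 + 8*l^3 + 12*l^2 + 28*l - 40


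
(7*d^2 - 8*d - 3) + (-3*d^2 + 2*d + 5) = 4*d^2 - 6*d + 2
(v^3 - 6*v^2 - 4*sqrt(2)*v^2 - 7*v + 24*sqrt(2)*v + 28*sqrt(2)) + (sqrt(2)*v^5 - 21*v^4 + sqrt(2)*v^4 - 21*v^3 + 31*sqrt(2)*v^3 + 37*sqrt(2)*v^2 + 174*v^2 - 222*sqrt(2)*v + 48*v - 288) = sqrt(2)*v^5 - 21*v^4 + sqrt(2)*v^4 - 20*v^3 + 31*sqrt(2)*v^3 + 33*sqrt(2)*v^2 + 168*v^2 - 198*sqrt(2)*v + 41*v - 288 + 28*sqrt(2)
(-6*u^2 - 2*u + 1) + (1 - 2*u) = -6*u^2 - 4*u + 2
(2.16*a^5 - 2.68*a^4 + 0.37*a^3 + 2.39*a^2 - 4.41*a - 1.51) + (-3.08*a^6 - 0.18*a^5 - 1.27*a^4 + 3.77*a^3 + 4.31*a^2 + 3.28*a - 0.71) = -3.08*a^6 + 1.98*a^5 - 3.95*a^4 + 4.14*a^3 + 6.7*a^2 - 1.13*a - 2.22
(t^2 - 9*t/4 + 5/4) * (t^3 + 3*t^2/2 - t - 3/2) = t^5 - 3*t^4/4 - 25*t^3/8 + 21*t^2/8 + 17*t/8 - 15/8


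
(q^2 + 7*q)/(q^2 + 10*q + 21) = q/(q + 3)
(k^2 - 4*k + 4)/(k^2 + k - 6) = (k - 2)/(k + 3)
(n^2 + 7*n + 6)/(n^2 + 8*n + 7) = (n + 6)/(n + 7)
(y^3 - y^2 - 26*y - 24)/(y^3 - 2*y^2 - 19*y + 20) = (y^2 - 5*y - 6)/(y^2 - 6*y + 5)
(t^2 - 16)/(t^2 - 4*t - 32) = (t - 4)/(t - 8)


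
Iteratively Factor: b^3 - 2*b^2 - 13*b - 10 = (b - 5)*(b^2 + 3*b + 2) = (b - 5)*(b + 2)*(b + 1)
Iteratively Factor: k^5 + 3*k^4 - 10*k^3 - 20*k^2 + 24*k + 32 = (k - 2)*(k^4 + 5*k^3 - 20*k - 16) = (k - 2)*(k + 1)*(k^3 + 4*k^2 - 4*k - 16) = (k - 2)*(k + 1)*(k + 4)*(k^2 - 4) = (k - 2)^2*(k + 1)*(k + 4)*(k + 2)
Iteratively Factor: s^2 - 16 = (s + 4)*(s - 4)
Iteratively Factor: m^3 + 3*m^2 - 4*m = (m - 1)*(m^2 + 4*m) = (m - 1)*(m + 4)*(m)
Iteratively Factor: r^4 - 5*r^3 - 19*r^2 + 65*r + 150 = (r - 5)*(r^3 - 19*r - 30) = (r - 5)^2*(r^2 + 5*r + 6) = (r - 5)^2*(r + 2)*(r + 3)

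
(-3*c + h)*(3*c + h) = -9*c^2 + h^2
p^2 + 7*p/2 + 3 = (p + 3/2)*(p + 2)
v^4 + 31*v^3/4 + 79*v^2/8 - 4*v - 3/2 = (v - 1/2)*(v + 1/4)*(v + 2)*(v + 6)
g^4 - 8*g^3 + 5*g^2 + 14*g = g*(g - 7)*(g - 2)*(g + 1)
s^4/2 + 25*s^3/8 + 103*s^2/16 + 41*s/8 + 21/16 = (s/2 + 1/2)*(s + 1/2)*(s + 7/4)*(s + 3)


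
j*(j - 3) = j^2 - 3*j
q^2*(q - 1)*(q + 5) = q^4 + 4*q^3 - 5*q^2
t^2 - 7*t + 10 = (t - 5)*(t - 2)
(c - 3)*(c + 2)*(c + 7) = c^3 + 6*c^2 - 13*c - 42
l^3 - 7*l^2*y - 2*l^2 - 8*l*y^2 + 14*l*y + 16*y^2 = (l - 2)*(l - 8*y)*(l + y)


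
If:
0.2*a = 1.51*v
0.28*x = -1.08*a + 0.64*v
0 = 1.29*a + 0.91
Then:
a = -0.71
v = -0.09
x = 2.51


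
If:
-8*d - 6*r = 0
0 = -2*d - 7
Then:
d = -7/2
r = 14/3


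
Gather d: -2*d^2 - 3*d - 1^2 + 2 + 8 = -2*d^2 - 3*d + 9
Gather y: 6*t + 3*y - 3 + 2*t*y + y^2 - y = 6*t + y^2 + y*(2*t + 2) - 3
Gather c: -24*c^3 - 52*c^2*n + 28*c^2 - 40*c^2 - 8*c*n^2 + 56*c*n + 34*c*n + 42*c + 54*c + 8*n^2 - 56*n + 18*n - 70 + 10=-24*c^3 + c^2*(-52*n - 12) + c*(-8*n^2 + 90*n + 96) + 8*n^2 - 38*n - 60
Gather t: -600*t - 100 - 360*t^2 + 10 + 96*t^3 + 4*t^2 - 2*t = 96*t^3 - 356*t^2 - 602*t - 90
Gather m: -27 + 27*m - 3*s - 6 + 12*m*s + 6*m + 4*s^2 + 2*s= m*(12*s + 33) + 4*s^2 - s - 33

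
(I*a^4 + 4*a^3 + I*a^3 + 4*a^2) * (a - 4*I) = I*a^5 + 8*a^4 + I*a^4 + 8*a^3 - 16*I*a^3 - 16*I*a^2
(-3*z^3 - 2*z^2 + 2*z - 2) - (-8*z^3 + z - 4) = 5*z^3 - 2*z^2 + z + 2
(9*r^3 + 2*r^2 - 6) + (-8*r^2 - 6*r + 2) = 9*r^3 - 6*r^2 - 6*r - 4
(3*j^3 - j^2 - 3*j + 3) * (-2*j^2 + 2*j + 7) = -6*j^5 + 8*j^4 + 25*j^3 - 19*j^2 - 15*j + 21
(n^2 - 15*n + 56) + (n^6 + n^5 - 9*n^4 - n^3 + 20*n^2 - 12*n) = n^6 + n^5 - 9*n^4 - n^3 + 21*n^2 - 27*n + 56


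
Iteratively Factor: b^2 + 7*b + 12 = (b + 3)*(b + 4)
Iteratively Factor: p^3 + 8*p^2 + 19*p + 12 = (p + 3)*(p^2 + 5*p + 4) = (p + 1)*(p + 3)*(p + 4)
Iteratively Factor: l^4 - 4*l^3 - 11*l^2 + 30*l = (l - 2)*(l^3 - 2*l^2 - 15*l) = (l - 2)*(l + 3)*(l^2 - 5*l) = (l - 5)*(l - 2)*(l + 3)*(l)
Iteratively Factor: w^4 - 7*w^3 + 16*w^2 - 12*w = (w - 3)*(w^3 - 4*w^2 + 4*w) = (w - 3)*(w - 2)*(w^2 - 2*w) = w*(w - 3)*(w - 2)*(w - 2)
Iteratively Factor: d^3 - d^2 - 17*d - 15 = (d + 1)*(d^2 - 2*d - 15) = (d + 1)*(d + 3)*(d - 5)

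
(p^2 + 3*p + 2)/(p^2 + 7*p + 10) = (p + 1)/(p + 5)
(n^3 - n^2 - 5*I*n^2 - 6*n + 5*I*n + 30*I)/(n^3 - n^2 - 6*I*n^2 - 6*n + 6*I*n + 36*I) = (n - 5*I)/(n - 6*I)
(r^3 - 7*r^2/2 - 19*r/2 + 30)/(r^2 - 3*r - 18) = (r^2 - 13*r/2 + 10)/(r - 6)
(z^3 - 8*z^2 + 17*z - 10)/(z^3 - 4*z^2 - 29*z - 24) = (-z^3 + 8*z^2 - 17*z + 10)/(-z^3 + 4*z^2 + 29*z + 24)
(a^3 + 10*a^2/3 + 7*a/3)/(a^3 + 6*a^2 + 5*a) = (a + 7/3)/(a + 5)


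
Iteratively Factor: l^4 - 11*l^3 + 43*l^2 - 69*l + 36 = (l - 3)*(l^3 - 8*l^2 + 19*l - 12) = (l - 3)^2*(l^2 - 5*l + 4) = (l - 3)^2*(l - 1)*(l - 4)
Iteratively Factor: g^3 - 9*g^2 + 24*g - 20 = (g - 2)*(g^2 - 7*g + 10) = (g - 5)*(g - 2)*(g - 2)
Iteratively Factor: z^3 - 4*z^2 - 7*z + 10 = (z - 5)*(z^2 + z - 2) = (z - 5)*(z - 1)*(z + 2)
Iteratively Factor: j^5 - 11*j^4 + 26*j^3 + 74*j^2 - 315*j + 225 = (j + 3)*(j^4 - 14*j^3 + 68*j^2 - 130*j + 75) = (j - 5)*(j + 3)*(j^3 - 9*j^2 + 23*j - 15) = (j - 5)*(j - 1)*(j + 3)*(j^2 - 8*j + 15) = (j - 5)*(j - 3)*(j - 1)*(j + 3)*(j - 5)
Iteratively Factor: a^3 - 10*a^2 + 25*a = (a - 5)*(a^2 - 5*a) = (a - 5)^2*(a)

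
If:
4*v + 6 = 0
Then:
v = -3/2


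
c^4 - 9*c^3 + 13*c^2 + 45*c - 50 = (c - 5)^2*(c - 1)*(c + 2)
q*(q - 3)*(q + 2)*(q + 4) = q^4 + 3*q^3 - 10*q^2 - 24*q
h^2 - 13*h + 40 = (h - 8)*(h - 5)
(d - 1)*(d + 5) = d^2 + 4*d - 5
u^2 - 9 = (u - 3)*(u + 3)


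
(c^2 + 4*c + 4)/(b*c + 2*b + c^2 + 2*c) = (c + 2)/(b + c)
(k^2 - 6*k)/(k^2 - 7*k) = (k - 6)/(k - 7)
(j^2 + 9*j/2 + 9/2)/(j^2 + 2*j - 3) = (j + 3/2)/(j - 1)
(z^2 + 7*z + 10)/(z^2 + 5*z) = (z + 2)/z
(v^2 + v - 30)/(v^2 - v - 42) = (v - 5)/(v - 7)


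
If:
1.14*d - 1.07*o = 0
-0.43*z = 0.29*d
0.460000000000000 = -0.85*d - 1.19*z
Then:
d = -9.70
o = -10.33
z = 6.54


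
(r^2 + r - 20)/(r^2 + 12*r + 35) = (r - 4)/(r + 7)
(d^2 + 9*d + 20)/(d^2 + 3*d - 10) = (d + 4)/(d - 2)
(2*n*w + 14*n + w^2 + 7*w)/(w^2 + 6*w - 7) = (2*n + w)/(w - 1)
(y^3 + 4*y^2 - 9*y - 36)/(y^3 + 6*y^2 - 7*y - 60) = (y + 3)/(y + 5)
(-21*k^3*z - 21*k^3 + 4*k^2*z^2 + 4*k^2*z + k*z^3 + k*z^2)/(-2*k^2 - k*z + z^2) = k*(21*k^2*z + 21*k^2 - 4*k*z^2 - 4*k*z - z^3 - z^2)/(2*k^2 + k*z - z^2)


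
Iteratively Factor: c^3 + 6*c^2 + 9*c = (c + 3)*(c^2 + 3*c) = c*(c + 3)*(c + 3)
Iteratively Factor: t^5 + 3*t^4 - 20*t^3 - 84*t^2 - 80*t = (t)*(t^4 + 3*t^3 - 20*t^2 - 84*t - 80) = t*(t + 2)*(t^3 + t^2 - 22*t - 40) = t*(t - 5)*(t + 2)*(t^2 + 6*t + 8) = t*(t - 5)*(t + 2)^2*(t + 4)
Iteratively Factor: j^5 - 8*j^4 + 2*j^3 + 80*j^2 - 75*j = (j + 3)*(j^4 - 11*j^3 + 35*j^2 - 25*j) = (j - 1)*(j + 3)*(j^3 - 10*j^2 + 25*j) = (j - 5)*(j - 1)*(j + 3)*(j^2 - 5*j) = (j - 5)^2*(j - 1)*(j + 3)*(j)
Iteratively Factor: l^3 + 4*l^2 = (l + 4)*(l^2) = l*(l + 4)*(l)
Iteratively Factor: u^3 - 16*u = (u + 4)*(u^2 - 4*u) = (u - 4)*(u + 4)*(u)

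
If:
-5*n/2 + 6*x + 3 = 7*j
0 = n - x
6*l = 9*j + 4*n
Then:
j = x/2 + 3/7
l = 17*x/12 + 9/14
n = x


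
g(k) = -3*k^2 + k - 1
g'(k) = 1 - 6*k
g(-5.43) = -94.88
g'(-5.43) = 33.58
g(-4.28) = -60.24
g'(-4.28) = 26.68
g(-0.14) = -1.20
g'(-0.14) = 1.84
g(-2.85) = -28.22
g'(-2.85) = 18.10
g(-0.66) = -2.97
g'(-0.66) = 4.96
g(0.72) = -1.84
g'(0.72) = -3.32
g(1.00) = -3.00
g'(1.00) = -5.00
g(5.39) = -82.77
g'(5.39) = -31.34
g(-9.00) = -253.00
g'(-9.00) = 55.00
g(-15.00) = -691.00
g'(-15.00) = 91.00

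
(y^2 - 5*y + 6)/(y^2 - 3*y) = (y - 2)/y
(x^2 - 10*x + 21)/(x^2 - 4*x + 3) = (x - 7)/(x - 1)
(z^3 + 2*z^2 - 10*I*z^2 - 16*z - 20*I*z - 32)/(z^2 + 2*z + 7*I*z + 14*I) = (z^2 - 10*I*z - 16)/(z + 7*I)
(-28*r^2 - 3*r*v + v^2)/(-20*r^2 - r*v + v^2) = (7*r - v)/(5*r - v)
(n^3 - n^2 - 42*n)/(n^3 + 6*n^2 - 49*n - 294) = n/(n + 7)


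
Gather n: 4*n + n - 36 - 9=5*n - 45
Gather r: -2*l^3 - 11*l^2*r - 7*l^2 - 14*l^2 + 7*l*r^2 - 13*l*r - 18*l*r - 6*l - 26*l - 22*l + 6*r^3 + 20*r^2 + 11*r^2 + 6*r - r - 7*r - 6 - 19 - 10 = -2*l^3 - 21*l^2 - 54*l + 6*r^3 + r^2*(7*l + 31) + r*(-11*l^2 - 31*l - 2) - 35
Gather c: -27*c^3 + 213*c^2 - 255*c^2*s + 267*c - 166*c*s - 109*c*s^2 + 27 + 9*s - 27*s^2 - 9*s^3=-27*c^3 + c^2*(213 - 255*s) + c*(-109*s^2 - 166*s + 267) - 9*s^3 - 27*s^2 + 9*s + 27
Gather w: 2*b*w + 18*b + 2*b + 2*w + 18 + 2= 20*b + w*(2*b + 2) + 20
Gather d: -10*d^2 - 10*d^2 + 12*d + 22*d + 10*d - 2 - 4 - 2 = -20*d^2 + 44*d - 8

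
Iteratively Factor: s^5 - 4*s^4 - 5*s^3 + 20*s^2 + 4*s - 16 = (s + 2)*(s^4 - 6*s^3 + 7*s^2 + 6*s - 8) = (s + 1)*(s + 2)*(s^3 - 7*s^2 + 14*s - 8) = (s - 2)*(s + 1)*(s + 2)*(s^2 - 5*s + 4) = (s - 2)*(s - 1)*(s + 1)*(s + 2)*(s - 4)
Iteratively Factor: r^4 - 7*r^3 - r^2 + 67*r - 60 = (r + 3)*(r^3 - 10*r^2 + 29*r - 20) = (r - 4)*(r + 3)*(r^2 - 6*r + 5) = (r - 4)*(r - 1)*(r + 3)*(r - 5)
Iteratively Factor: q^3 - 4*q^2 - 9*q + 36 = (q - 3)*(q^2 - q - 12) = (q - 4)*(q - 3)*(q + 3)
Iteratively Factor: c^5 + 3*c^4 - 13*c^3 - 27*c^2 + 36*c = (c + 4)*(c^4 - c^3 - 9*c^2 + 9*c) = (c + 3)*(c + 4)*(c^3 - 4*c^2 + 3*c) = c*(c + 3)*(c + 4)*(c^2 - 4*c + 3) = c*(c - 3)*(c + 3)*(c + 4)*(c - 1)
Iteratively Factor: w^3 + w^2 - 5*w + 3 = (w + 3)*(w^2 - 2*w + 1) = (w - 1)*(w + 3)*(w - 1)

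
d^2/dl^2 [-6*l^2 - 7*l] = -12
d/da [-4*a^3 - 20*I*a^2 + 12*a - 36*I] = -12*a^2 - 40*I*a + 12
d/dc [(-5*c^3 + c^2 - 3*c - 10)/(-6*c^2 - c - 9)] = (30*c^4 + 10*c^3 + 116*c^2 - 138*c + 17)/(36*c^4 + 12*c^3 + 109*c^2 + 18*c + 81)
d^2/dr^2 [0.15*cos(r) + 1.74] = -0.15*cos(r)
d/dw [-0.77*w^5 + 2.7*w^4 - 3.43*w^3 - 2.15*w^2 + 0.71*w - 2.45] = -3.85*w^4 + 10.8*w^3 - 10.29*w^2 - 4.3*w + 0.71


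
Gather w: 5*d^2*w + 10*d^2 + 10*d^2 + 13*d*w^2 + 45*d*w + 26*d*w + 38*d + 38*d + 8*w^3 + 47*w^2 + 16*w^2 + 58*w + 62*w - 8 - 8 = 20*d^2 + 76*d + 8*w^3 + w^2*(13*d + 63) + w*(5*d^2 + 71*d + 120) - 16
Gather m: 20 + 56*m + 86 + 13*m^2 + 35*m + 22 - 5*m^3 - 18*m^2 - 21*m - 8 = -5*m^3 - 5*m^2 + 70*m + 120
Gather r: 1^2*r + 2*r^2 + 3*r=2*r^2 + 4*r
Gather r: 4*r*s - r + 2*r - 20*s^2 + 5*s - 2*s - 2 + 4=r*(4*s + 1) - 20*s^2 + 3*s + 2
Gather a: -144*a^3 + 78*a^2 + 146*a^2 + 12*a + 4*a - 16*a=-144*a^3 + 224*a^2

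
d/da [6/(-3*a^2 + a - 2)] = 6*(6*a - 1)/(3*a^2 - a + 2)^2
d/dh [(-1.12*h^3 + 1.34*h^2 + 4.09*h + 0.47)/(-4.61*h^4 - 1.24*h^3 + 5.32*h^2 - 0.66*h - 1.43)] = (-5.1632*h^6 + 12.3548*h^5 + 52.2679*h^4 + 20.2884*h^3 - 16.09*h^2 - 8.8332*h - 5.5385)/(21.2521*h^8 + 11.4328*h^7 - 47.5128*h^6 - 7.1084*h^5 + 43.1238*h^4 - 3.476*h^3 - 14.7796*h^2 + 1.8876*h + 2.0449)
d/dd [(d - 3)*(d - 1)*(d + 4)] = 3*d^2 - 13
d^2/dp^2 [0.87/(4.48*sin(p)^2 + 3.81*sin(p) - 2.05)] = (-69.844992*sin(p)^4 - 44.549568*sin(p)^3 + 60.178161*sin(p)^2 + 82.304001*sin(p) + 41.238174)/(4.48*sin(p)^2 + 3.81*sin(p) - 2.05)^3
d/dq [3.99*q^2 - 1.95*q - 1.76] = 7.98*q - 1.95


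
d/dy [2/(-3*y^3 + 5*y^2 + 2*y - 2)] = 2*(9*y^2 - 10*y - 2)/(3*y^3 - 5*y^2 - 2*y + 2)^2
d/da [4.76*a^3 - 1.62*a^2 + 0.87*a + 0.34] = 14.28*a^2 - 3.24*a + 0.87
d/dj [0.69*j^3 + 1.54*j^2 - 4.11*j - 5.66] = 2.07*j^2 + 3.08*j - 4.11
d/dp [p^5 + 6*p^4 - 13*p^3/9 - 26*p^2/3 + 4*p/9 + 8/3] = 5*p^4 + 24*p^3 - 13*p^2/3 - 52*p/3 + 4/9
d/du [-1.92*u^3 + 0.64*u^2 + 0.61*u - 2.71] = -5.76*u^2 + 1.28*u + 0.61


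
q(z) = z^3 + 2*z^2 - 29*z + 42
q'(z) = 3*z^2 + 4*z - 29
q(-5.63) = 90.21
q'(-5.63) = 43.57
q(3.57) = 9.46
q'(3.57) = 23.51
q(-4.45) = 122.53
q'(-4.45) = 12.61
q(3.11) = 1.23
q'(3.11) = 12.46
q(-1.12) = 75.58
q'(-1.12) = -29.72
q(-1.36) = 82.62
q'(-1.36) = -28.89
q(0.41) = 30.52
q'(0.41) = -26.86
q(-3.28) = 123.35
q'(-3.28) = -9.84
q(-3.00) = 120.00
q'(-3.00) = -14.00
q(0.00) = 42.00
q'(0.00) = -29.00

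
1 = 1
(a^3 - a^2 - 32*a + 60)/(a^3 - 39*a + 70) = (a + 6)/(a + 7)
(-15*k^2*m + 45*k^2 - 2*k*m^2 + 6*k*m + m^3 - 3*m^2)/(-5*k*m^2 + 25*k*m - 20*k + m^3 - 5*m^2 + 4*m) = (3*k*m - 9*k + m^2 - 3*m)/(m^2 - 5*m + 4)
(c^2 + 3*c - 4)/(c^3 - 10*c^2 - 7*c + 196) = (c - 1)/(c^2 - 14*c + 49)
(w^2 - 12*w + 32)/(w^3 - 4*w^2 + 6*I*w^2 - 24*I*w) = (w - 8)/(w*(w + 6*I))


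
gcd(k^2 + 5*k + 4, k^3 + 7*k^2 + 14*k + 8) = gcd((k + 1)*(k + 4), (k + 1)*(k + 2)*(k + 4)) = k^2 + 5*k + 4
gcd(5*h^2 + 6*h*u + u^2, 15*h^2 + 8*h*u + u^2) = 5*h + u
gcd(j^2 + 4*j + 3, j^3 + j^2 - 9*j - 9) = j^2 + 4*j + 3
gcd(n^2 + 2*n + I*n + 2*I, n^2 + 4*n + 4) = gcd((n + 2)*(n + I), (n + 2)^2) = n + 2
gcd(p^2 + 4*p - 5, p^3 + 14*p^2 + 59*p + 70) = p + 5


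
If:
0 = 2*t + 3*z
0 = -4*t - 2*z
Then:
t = 0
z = 0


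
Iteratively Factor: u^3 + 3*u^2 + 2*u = (u + 1)*(u^2 + 2*u) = (u + 1)*(u + 2)*(u)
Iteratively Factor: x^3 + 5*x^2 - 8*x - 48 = (x + 4)*(x^2 + x - 12) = (x - 3)*(x + 4)*(x + 4)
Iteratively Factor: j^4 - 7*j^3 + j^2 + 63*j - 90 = (j - 3)*(j^3 - 4*j^2 - 11*j + 30) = (j - 3)*(j - 2)*(j^2 - 2*j - 15) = (j - 5)*(j - 3)*(j - 2)*(j + 3)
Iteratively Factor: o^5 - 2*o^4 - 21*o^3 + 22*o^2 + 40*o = (o - 2)*(o^4 - 21*o^2 - 20*o) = o*(o - 2)*(o^3 - 21*o - 20) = o*(o - 2)*(o + 1)*(o^2 - o - 20) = o*(o - 2)*(o + 1)*(o + 4)*(o - 5)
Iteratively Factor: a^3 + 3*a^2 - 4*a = (a - 1)*(a^2 + 4*a) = (a - 1)*(a + 4)*(a)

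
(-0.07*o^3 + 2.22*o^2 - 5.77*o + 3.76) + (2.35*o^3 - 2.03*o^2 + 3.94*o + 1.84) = 2.28*o^3 + 0.19*o^2 - 1.83*o + 5.6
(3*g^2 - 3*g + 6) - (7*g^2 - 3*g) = 6 - 4*g^2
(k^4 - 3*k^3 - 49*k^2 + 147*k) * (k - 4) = k^5 - 7*k^4 - 37*k^3 + 343*k^2 - 588*k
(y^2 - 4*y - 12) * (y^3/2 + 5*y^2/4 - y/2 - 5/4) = y^5/2 - 3*y^4/4 - 23*y^3/2 - 57*y^2/4 + 11*y + 15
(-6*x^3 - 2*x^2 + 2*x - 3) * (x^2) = -6*x^5 - 2*x^4 + 2*x^3 - 3*x^2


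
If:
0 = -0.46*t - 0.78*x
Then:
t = -1.69565217391304*x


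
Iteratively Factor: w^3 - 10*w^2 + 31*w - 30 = (w - 3)*(w^2 - 7*w + 10) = (w - 3)*(w - 2)*(w - 5)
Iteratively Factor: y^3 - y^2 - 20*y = (y + 4)*(y^2 - 5*y) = y*(y + 4)*(y - 5)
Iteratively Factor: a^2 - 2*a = (a - 2)*(a)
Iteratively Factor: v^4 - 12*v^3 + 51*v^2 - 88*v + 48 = (v - 1)*(v^3 - 11*v^2 + 40*v - 48) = (v - 4)*(v - 1)*(v^2 - 7*v + 12) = (v - 4)^2*(v - 1)*(v - 3)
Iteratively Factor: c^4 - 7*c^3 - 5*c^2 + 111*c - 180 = (c - 5)*(c^3 - 2*c^2 - 15*c + 36) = (c - 5)*(c + 4)*(c^2 - 6*c + 9) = (c - 5)*(c - 3)*(c + 4)*(c - 3)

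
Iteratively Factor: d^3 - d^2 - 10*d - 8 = (d + 1)*(d^2 - 2*d - 8) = (d - 4)*(d + 1)*(d + 2)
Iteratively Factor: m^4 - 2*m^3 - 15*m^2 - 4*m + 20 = (m + 2)*(m^3 - 4*m^2 - 7*m + 10) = (m + 2)^2*(m^2 - 6*m + 5) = (m - 1)*(m + 2)^2*(m - 5)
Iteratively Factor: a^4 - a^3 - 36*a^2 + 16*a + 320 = (a - 5)*(a^3 + 4*a^2 - 16*a - 64) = (a - 5)*(a + 4)*(a^2 - 16) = (a - 5)*(a - 4)*(a + 4)*(a + 4)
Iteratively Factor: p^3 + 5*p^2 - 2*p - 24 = (p + 4)*(p^2 + p - 6) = (p + 3)*(p + 4)*(p - 2)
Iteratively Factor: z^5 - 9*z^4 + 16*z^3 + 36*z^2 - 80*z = (z - 2)*(z^4 - 7*z^3 + 2*z^2 + 40*z) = (z - 2)*(z + 2)*(z^3 - 9*z^2 + 20*z) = z*(z - 2)*(z + 2)*(z^2 - 9*z + 20) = z*(z - 4)*(z - 2)*(z + 2)*(z - 5)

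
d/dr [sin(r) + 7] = cos(r)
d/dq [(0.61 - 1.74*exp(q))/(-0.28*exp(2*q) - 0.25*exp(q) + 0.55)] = (-0.4872*exp(2*q) + 0.3416*exp(q) - 0.8045)*exp(q)/(0.0784*exp(4*q) + 0.14*exp(3*q) - 0.2455*exp(2*q) - 0.275*exp(q) + 0.3025)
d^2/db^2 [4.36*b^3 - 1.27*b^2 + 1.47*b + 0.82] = 26.16*b - 2.54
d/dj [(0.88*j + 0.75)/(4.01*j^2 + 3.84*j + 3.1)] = (3.5288*j^2 + 3.3792*j - (0.88*j + 0.75)*(8.02*j + 3.84) + 2.728)/(4.01*j^2 + 3.84*j + 3.1)^2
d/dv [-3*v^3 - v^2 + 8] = v*(-9*v - 2)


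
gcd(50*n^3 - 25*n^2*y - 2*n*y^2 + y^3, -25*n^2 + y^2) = -25*n^2 + y^2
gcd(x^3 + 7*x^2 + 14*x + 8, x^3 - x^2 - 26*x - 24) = x^2 + 5*x + 4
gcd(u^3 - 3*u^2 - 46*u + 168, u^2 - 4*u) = u - 4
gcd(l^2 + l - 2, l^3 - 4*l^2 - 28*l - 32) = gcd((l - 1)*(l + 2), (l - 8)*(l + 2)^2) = l + 2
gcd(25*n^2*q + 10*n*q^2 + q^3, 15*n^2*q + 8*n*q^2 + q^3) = 5*n*q + q^2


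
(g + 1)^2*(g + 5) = g^3 + 7*g^2 + 11*g + 5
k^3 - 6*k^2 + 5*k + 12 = (k - 4)*(k - 3)*(k + 1)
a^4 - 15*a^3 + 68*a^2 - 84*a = a*(a - 7)*(a - 6)*(a - 2)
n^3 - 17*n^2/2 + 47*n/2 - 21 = (n - 7/2)*(n - 3)*(n - 2)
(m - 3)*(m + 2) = m^2 - m - 6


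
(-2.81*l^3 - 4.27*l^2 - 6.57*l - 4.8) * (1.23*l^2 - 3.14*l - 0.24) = -3.4563*l^5 + 3.5713*l^4 + 6.0011*l^3 + 15.7506*l^2 + 16.6488*l + 1.152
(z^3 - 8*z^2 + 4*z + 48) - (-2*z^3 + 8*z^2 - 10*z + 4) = 3*z^3 - 16*z^2 + 14*z + 44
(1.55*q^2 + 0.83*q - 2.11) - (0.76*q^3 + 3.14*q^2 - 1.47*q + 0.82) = -0.76*q^3 - 1.59*q^2 + 2.3*q - 2.93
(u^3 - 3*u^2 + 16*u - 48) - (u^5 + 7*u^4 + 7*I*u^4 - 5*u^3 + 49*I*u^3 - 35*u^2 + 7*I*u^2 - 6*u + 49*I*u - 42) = -u^5 - 7*u^4 - 7*I*u^4 + 6*u^3 - 49*I*u^3 + 32*u^2 - 7*I*u^2 + 22*u - 49*I*u - 6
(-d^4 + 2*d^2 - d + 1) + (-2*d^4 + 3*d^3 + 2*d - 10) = -3*d^4 + 3*d^3 + 2*d^2 + d - 9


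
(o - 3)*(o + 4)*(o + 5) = o^3 + 6*o^2 - 7*o - 60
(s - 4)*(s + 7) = s^2 + 3*s - 28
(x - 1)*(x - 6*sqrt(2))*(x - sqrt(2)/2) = x^3 - 13*sqrt(2)*x^2/2 - x^2 + 6*x + 13*sqrt(2)*x/2 - 6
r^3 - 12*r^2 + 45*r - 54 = (r - 6)*(r - 3)^2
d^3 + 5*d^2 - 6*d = d*(d - 1)*(d + 6)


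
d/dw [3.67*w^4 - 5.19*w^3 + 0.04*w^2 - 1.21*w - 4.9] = 14.68*w^3 - 15.57*w^2 + 0.08*w - 1.21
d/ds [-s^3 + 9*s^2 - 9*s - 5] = -3*s^2 + 18*s - 9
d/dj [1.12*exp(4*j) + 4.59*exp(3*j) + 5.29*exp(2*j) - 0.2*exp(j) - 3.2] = (4.48*exp(3*j) + 13.77*exp(2*j) + 10.58*exp(j) - 0.2)*exp(j)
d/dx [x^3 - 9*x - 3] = 3*x^2 - 9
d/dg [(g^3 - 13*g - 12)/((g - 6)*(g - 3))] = (g^4 - 18*g^3 + 67*g^2 + 24*g - 342)/(g^4 - 18*g^3 + 117*g^2 - 324*g + 324)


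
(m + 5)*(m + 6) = m^2 + 11*m + 30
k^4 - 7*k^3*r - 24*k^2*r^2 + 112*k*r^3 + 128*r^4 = (k - 8*r)*(k - 4*r)*(k + r)*(k + 4*r)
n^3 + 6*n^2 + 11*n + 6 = (n + 1)*(n + 2)*(n + 3)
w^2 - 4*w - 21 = (w - 7)*(w + 3)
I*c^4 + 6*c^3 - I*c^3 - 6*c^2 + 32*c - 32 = (c - 4*I)^2*(c + 2*I)*(I*c - I)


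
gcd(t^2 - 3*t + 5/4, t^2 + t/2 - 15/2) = t - 5/2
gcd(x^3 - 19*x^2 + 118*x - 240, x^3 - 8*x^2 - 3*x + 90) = x^2 - 11*x + 30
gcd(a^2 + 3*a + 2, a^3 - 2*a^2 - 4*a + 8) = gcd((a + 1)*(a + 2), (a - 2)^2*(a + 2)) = a + 2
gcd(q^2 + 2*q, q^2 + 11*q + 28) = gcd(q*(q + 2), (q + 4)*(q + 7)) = 1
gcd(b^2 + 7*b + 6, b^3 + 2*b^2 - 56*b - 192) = b + 6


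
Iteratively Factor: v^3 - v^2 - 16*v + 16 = (v + 4)*(v^2 - 5*v + 4) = (v - 1)*(v + 4)*(v - 4)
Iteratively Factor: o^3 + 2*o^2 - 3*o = (o)*(o^2 + 2*o - 3) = o*(o - 1)*(o + 3)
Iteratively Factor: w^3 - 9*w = (w + 3)*(w^2 - 3*w) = w*(w + 3)*(w - 3)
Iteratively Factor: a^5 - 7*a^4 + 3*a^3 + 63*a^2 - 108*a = (a - 3)*(a^4 - 4*a^3 - 9*a^2 + 36*a) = a*(a - 3)*(a^3 - 4*a^2 - 9*a + 36) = a*(a - 3)^2*(a^2 - a - 12) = a*(a - 3)^2*(a + 3)*(a - 4)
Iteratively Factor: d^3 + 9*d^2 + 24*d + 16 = (d + 1)*(d^2 + 8*d + 16) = (d + 1)*(d + 4)*(d + 4)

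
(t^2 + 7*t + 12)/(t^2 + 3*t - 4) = (t + 3)/(t - 1)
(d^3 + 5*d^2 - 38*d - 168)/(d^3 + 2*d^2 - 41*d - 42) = (d + 4)/(d + 1)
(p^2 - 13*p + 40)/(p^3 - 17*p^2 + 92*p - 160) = 1/(p - 4)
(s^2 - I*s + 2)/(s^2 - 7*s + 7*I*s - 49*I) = (s^2 - I*s + 2)/(s^2 + 7*s*(-1 + I) - 49*I)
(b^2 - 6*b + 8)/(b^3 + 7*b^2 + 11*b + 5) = (b^2 - 6*b + 8)/(b^3 + 7*b^2 + 11*b + 5)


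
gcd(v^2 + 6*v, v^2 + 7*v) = v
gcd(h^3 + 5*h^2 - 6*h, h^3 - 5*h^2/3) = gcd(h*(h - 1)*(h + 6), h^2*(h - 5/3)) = h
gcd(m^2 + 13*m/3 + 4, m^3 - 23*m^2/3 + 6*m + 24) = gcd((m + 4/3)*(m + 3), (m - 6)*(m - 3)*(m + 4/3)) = m + 4/3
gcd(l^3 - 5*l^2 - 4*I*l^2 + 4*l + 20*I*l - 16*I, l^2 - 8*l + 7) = l - 1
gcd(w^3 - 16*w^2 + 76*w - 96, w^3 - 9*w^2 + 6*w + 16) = w^2 - 10*w + 16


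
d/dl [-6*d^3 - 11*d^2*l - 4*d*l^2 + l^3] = -11*d^2 - 8*d*l + 3*l^2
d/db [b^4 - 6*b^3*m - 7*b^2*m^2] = 2*b*(2*b^2 - 9*b*m - 7*m^2)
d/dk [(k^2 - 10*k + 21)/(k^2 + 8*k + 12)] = 18*(k^2 - k - 16)/(k^4 + 16*k^3 + 88*k^2 + 192*k + 144)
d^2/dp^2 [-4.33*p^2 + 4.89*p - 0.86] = -8.66000000000000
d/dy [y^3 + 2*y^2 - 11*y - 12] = 3*y^2 + 4*y - 11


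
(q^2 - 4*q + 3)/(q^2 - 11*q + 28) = (q^2 - 4*q + 3)/(q^2 - 11*q + 28)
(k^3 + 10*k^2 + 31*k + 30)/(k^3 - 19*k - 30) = (k + 5)/(k - 5)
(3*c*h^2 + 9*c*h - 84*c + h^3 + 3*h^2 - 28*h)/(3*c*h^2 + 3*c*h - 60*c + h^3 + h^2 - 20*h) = (h + 7)/(h + 5)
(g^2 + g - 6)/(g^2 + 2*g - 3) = (g - 2)/(g - 1)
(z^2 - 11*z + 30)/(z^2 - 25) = (z - 6)/(z + 5)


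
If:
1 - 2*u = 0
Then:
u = 1/2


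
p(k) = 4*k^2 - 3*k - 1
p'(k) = 8*k - 3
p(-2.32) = 27.49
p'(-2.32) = -21.56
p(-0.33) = 0.43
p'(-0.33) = -5.64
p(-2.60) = 33.84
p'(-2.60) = -23.80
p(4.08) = 53.35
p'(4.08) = 29.64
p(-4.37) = 88.50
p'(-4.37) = -37.96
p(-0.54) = 1.79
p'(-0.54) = -7.32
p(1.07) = 0.37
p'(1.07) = 5.56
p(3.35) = 33.84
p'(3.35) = 23.80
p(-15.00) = 944.00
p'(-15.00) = -123.00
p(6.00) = 125.00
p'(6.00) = 45.00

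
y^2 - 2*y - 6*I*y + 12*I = (y - 2)*(y - 6*I)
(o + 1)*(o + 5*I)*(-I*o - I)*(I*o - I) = o^4 + o^3 + 5*I*o^3 - o^2 + 5*I*o^2 - o - 5*I*o - 5*I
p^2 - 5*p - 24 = (p - 8)*(p + 3)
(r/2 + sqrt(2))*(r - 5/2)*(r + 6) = r^3/2 + sqrt(2)*r^2 + 7*r^2/4 - 15*r/2 + 7*sqrt(2)*r/2 - 15*sqrt(2)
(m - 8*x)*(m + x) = m^2 - 7*m*x - 8*x^2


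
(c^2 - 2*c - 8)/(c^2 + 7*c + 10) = (c - 4)/(c + 5)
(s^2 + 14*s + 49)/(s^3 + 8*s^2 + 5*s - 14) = (s + 7)/(s^2 + s - 2)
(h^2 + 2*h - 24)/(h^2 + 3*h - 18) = (h - 4)/(h - 3)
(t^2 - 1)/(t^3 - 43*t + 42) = (t + 1)/(t^2 + t - 42)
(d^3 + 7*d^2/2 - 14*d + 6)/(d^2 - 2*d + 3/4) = 2*(d^2 + 4*d - 12)/(2*d - 3)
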